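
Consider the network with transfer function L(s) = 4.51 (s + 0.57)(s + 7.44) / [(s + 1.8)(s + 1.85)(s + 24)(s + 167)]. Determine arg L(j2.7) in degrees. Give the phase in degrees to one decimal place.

-21.2°

∠(j2.7 + 0.57) = arctan(2.7/0.57) = 78.08°
∠(j2.7 + 7.44) = arctan(2.7/7.44) = 19.95°
∠(j2.7 + 1.8) = arctan(2.7/1.8) = 56.31°
∠(j2.7 + 1.85) = arctan(2.7/1.85) = 55.58°
∠(j2.7 + 24) = arctan(2.7/24) = 6.42°
∠(j2.7 + 167) = arctan(2.7/167) = 0.93°
∠L(j2.7) = 78.08° + 19.95° − (56.31° + 55.58° + 6.42° + 0.93°) = -21.21°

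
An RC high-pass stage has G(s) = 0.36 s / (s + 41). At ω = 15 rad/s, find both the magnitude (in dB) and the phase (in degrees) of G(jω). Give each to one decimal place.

|j15| = 15
|j15 + 41| = √(15² + 41²) = 43.66
|G(j15)| = 0.36 × 15 / 43.66 = 0.12369
20 log₁₀(0.12369) = -18.15 dB
∠(j15) = 90.00°
∠(j15 + 41) = arctan(15/41) = 20.10°
∠G(j15) = 90.00° − 20.10° = 69.90°

|G| = -18.2 dB, ∠G = 69.9 deg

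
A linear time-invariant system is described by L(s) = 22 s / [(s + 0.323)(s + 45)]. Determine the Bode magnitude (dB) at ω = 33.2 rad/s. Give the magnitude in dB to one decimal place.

|j33.2| = 33.2
|j33.2 + 0.323| = √(33.2² + 0.323²) = 33.2
|j33.2 + 45| = √(33.2² + 45²) = 55.92
|L(j33.2)| = 22 × 33.2 / (33.2 × 55.92) = 0.39339
20 log₁₀(0.39339) = -8.10 dB

-8.1 dB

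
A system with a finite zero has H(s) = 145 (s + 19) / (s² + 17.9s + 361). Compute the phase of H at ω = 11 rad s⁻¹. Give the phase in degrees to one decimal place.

∠(j11 + 19) = arctan(11/19) = 30.07°
∠[(j11)² + 17.9(j11) + 361] = ∠[240 + j196.9] = 39.37°
∠H(j11) = 30.07° − 39.37° = -9.30°

-9.3°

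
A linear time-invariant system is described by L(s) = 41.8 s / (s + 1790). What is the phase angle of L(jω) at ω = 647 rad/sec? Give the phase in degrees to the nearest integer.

70°

∠(j647) = 90.00°
∠(j647 + 1790) = arctan(647/1790) = 19.87°
∠L(j647) = 90.00° − 19.87° = 70.13°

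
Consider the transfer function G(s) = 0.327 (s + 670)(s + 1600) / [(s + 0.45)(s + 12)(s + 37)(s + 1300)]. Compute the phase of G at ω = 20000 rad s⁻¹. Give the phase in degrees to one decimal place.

∠(j20000 + 670) = arctan(20000/670) = 88.08°
∠(j20000 + 1600) = arctan(20000/1600) = 85.43°
∠(j20000 + 0.45) = arctan(20000/0.45) = 90.00°
∠(j20000 + 12) = arctan(20000/12) = 89.97°
∠(j20000 + 37) = arctan(20000/37) = 89.89°
∠(j20000 + 1300) = arctan(20000/1300) = 86.28°
∠G(j20000) = 88.08° + 85.43° − (90.00° + 89.97° + 89.89° + 86.28°) = -182.63°

-182.6 deg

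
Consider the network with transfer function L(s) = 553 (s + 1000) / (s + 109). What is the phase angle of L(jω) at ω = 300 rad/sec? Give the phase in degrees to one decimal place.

-53.3°

∠(j300 + 1000) = arctan(300/1000) = 16.70°
∠(j300 + 109) = arctan(300/109) = 70.03°
∠L(j300) = 16.70° − 70.03° = -53.33°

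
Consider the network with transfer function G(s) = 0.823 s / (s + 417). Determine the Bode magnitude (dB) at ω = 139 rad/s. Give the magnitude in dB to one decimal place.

|j139| = 139
|j139 + 417| = √(139² + 417²) = 439.6
|G(j139)| = 0.823 × 139 / 439.6 = 0.26026
20 log₁₀(0.26026) = -11.69 dB

-11.7 dB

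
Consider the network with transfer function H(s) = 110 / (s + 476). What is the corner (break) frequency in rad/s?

476 rad/s

The single real pole at s = −476 gives a corner at ω = 476 rad/s.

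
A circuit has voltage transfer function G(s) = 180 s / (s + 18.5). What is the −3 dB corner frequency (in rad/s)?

18.5 rad/s

For a single-pole high-pass, the −3 dB point is at the pole: ω = 18.5 rad/s.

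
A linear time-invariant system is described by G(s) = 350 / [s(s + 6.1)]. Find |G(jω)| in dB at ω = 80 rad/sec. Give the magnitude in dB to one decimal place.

-25.3 dB

|j80 + 6.1| = √(80² + 6.1²) = 80.23
|j80| = 80
|G(j80)| = 350 / (80.23 × 80) = 0.054529
20 log₁₀(0.054529) = -25.27 dB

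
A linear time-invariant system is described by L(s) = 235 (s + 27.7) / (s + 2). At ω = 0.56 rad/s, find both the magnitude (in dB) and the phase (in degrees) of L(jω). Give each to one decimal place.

|j0.56 + 27.7| = √(0.56² + 27.7²) = 27.71
|j0.56 + 2| = √(0.56² + 2²) = 2.077
|L(j0.56)| = 235 × 27.71 / 2.077 = 3134.8
20 log₁₀(3134.8) = 69.92 dB
∠(j0.56 + 27.7) = arctan(0.56/27.7) = 1.16°
∠(j0.56 + 2) = arctan(0.56/2) = 15.64°
∠L(j0.56) = 1.16° − 15.64° = -14.48°

|L| = 69.9 dB, ∠L = -14.5°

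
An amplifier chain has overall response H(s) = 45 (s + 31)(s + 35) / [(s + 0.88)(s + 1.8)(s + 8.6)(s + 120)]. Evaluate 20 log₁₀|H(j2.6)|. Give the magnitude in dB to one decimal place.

|j2.6 + 31| = √(2.6² + 31²) = 31.11
|j2.6 + 35| = √(2.6² + 35²) = 35.1
|j2.6 + 0.88| = √(2.6² + 0.88²) = 2.745
|j2.6 + 1.8| = √(2.6² + 1.8²) = 3.162
|j2.6 + 8.6| = √(2.6² + 8.6²) = 8.984
|j2.6 + 120| = √(2.6² + 120²) = 120
|H(j2.6)| = 45 × 31.11 × 35.1 / (2.745 × 3.162 × 8.984 × 120) = 5.2488
20 log₁₀(5.2488) = 14.40 dB

14.4 dB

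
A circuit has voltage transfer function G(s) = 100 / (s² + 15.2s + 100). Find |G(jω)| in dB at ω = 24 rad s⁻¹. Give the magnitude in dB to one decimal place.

-15.6 dB

|(j24)² + 15.2(j24) + 100| = |-476 + j364.8| = 599.7
|G(j24)| = 100 / 599.7 = 0.16675
20 log₁₀(0.16675) = -15.56 dB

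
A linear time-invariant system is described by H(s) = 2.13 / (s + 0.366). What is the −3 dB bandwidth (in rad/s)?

For a single-pole low-pass, the −3 dB point is at the pole: ω = 0.366 rad/s.

0.366 rad/s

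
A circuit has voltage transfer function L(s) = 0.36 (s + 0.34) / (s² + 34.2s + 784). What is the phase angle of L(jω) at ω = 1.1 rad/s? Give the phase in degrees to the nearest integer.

70°

∠(j1.1 + 0.34) = arctan(1.1/0.34) = 72.82°
∠[(j1.1)² + 34.2(j1.1) + 784] = ∠[782.79 + j37.62] = 2.75°
∠L(j1.1) = 72.82° − 2.75° = 70.07°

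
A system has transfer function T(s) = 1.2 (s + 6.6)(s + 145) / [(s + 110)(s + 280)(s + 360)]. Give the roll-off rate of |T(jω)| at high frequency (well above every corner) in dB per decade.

-20 dB/decade

With 2 zeros and 3 poles, the high-frequency asymptotic slope is 20 × (2 − 3) = -20 dB/decade.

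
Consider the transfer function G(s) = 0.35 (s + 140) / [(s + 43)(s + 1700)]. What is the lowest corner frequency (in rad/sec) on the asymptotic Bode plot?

Break frequencies occur at each pole and zero magnitude: 43 rad/sec, 140 rad/sec, 1700 rad/sec.
The lowest is 43 rad/sec.

43 rad/sec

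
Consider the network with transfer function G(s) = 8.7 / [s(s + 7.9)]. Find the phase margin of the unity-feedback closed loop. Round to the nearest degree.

82°

Gain crossover: |G(jω)| = 1 at ω ≈ 1.09 rad s⁻¹.
∠G(j1.09) = −90° − arctan(1.09/7.9) ≈ -97.86°
PM = 180° + (-97.86°) = 82.14°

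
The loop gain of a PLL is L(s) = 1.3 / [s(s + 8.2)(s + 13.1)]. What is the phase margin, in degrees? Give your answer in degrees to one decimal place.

Gain crossover: |L(jω)| = 1 at ω ≈ 0.0121 rad s⁻¹.
∠L(j0.0121) = −90° − arctan(0.0121/8.2) − arctan(0.0121/13.1) ≈ -90.14°
PM = 180° + (-90.14°) = 89.86°

89.9 deg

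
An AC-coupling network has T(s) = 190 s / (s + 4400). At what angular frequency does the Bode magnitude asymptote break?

The single real pole at s = −4400 gives a corner at ω = 4400 rad/sec.

4400 rad/sec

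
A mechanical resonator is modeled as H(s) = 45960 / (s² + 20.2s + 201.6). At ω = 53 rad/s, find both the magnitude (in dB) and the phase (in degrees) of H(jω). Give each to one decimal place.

|(j53)² + 20.2(j53) + 201.6| = |-2607.4 + j1070.6| = 2819
|H(j53)| = 45960 / 2819 = 16.306
20 log₁₀(16.306) = 24.25 dB
∠[(j53)² + 20.2(j53) + 201.6] = ∠[-2607.4 + j1070.6] = 157.68°
∠H(j53) = −157.68° = -157.68°

|H| = 24.2 dB, ∠H = -157.7°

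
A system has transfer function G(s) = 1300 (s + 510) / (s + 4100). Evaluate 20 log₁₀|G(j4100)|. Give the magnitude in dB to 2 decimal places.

|j4100 + 510| = √(4100² + 510²) = 4132
|j4100 + 4100| = √(4100² + 4100²) = 5798
|G(j4100)| = 1300 × 4132 / 5798 = 926.32
20 log₁₀(926.32) = 59.335 dB

59.34 dB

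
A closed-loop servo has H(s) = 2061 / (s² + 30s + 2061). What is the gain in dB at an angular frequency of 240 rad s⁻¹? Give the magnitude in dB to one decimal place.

|(j240)² + 30(j240) + 2061| = |-55539 + j7200| = 5.6e+04
|H(j240)| = 2061 / 5.6e+04 = 0.036801
20 log₁₀(0.036801) = -28.68 dB

-28.7 dB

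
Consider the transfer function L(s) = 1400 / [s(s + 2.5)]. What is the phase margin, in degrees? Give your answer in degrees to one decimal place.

Gain crossover: |L(jω)| = 1 at ω ≈ 37.4 rad/s.
∠L(j37.4) = −90° − arctan(37.4/2.5) ≈ -176.17°
PM = 180° + (-176.17°) = 3.83°

3.8°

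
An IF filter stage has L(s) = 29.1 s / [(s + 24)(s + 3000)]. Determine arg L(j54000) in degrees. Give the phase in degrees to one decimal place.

∠(j54000) = 90.00°
∠(j54000 + 24) = arctan(54000/24) = 89.97°
∠(j54000 + 3000) = arctan(54000/3000) = 86.82°
∠L(j54000) = 90.00° − (89.97° + 86.82°) = -86.79°

-86.8°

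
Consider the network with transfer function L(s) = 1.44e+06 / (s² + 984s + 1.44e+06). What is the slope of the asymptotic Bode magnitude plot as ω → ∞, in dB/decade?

-40 dB/decade

With 0 zeros and 2 poles, the high-frequency asymptotic slope is 20 × (0 − 2) = -40 dB/decade.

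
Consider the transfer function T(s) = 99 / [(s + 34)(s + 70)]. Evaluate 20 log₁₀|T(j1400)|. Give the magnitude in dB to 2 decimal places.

|j1400 + 34| = √(1400² + 34²) = 1400
|j1400 + 70| = √(1400² + 70²) = 1402
|T(j1400)| = 99 / (1400 × 1402) = 5.0432e-05
20 log₁₀(5.0432e-05) = -85.946 dB

-85.95 dB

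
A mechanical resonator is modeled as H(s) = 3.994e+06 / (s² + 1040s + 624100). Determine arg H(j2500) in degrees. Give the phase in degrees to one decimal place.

∠[(j2500)² + 1040(j2500) + 624100] = ∠[-5.6259e+06 + j2.6e+06] = 155.20°
∠H(j2500) = −155.20° = -155.20°

-155.2°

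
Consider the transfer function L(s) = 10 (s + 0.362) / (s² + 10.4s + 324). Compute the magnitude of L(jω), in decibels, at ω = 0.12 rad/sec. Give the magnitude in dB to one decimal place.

-38.6 dB

|j0.12 + 0.362| = √(0.12² + 0.362²) = 0.3814
|(j0.12)² + 10.4(j0.12) + 324| = |323.99 + j1.248| = 324
|L(j0.12)| = 10 × 0.3814 / 324 = 0.011771
20 log₁₀(0.011771) = -38.58 dB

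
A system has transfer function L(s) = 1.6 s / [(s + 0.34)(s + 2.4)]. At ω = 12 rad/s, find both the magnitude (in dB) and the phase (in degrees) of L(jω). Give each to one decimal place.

|j12| = 12
|j12 + 0.34| = √(12² + 0.34²) = 12
|j12 + 2.4| = √(12² + 2.4²) = 12.24
|L(j12)| = 1.6 × 12 / (12 × 12.24) = 0.13069
20 log₁₀(0.13069) = -17.68 dB
∠(j12) = 90.00°
∠(j12 + 0.34) = arctan(12/0.34) = 88.38°
∠(j12 + 2.4) = arctan(12/2.4) = 78.69°
∠L(j12) = 90.00° − (88.38° + 78.69°) = -77.07°

|L| = -17.7 dB, ∠L = -77.1°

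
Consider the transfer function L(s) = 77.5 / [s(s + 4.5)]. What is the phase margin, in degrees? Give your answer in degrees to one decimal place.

Gain crossover: |L(jω)| = 1 at ω ≈ 8.25 rad/s.
∠L(j8.25) = −90° − arctan(8.25/4.5) ≈ -151.38°
PM = 180° + (-151.38°) = 28.62°

28.6 deg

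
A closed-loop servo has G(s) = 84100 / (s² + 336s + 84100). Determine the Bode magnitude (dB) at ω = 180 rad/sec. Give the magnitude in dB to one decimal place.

0.5 dB

|(j180)² + 336(j180) + 84100| = |51700 + j60480| = 7.957e+04
|G(j180)| = 84100 / 7.957e+04 = 1.057
20 log₁₀(1.057) = 0.48 dB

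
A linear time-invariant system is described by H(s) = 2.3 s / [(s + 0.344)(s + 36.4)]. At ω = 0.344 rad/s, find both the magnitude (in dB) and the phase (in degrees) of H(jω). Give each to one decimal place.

|H| = -27.0 dB, ∠H = 44.5 deg

|j0.344| = 0.344
|j0.344 + 0.344| = √(0.344² + 0.344²) = 0.4865
|j0.344 + 36.4| = √(0.344² + 36.4²) = 36.4
|H(j0.344)| = 2.3 × 0.344 / (0.4865 × 36.4) = 0.044678
20 log₁₀(0.044678) = -27.00 dB
∠(j0.344) = 90.00°
∠(j0.344 + 0.344) = arctan(0.344/0.344) = 45.00°
∠(j0.344 + 36.4) = arctan(0.344/36.4) = 0.54°
∠H(j0.344) = 90.00° − (45.00° + 0.54°) = 44.46°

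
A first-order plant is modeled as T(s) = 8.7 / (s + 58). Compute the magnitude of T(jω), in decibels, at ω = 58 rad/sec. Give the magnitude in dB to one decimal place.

-19.5 dB

|j58 + 58| = √(58² + 58²) = 82.02
|T(j58)| = 8.7 / 82.02 = 0.10607
20 log₁₀(0.10607) = -19.49 dB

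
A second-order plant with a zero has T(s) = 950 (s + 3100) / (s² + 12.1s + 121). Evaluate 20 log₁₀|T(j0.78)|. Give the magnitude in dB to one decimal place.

|j0.78 + 3100| = √(0.78² + 3100²) = 3100
|(j0.78)² + 12.1(j0.78) + 121| = |120.39 + j9.438| = 120.8
|T(j0.78)| = 950 × 3100 / 120.8 = 24387
20 log₁₀(24387) = 87.74 dB

87.7 dB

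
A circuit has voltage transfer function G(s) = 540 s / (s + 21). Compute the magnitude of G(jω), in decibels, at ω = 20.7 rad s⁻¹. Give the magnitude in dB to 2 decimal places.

51.57 dB

|j20.7| = 20.7
|j20.7 + 21| = √(20.7² + 21²) = 29.49
|G(j20.7)| = 540 × 20.7 / 29.49 = 379.08
20 log₁₀(379.08) = 51.575 dB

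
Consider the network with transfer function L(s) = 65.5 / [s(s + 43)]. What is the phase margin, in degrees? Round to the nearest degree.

88 deg

Gain crossover: |L(jω)| = 1 at ω ≈ 1.52 rad/sec.
∠L(j1.52) = −90° − arctan(1.52/43) ≈ -92.03°
PM = 180° + (-92.03°) = 87.97°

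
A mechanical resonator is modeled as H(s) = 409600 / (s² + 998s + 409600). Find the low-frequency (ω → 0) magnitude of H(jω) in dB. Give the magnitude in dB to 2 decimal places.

H(0) = 409600 / 409600 = 1
20 log₁₀(1) = 0.000 dB

0.00 dB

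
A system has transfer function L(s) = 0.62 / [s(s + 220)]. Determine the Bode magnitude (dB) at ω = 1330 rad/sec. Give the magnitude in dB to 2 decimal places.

-129.22 dB

|j1330 + 220| = √(1330² + 220²) = 1348
|j1330| = 1330
|L(j1330)| = 0.62 / (1348 × 1330) = 3.458e-07
20 log₁₀(3.458e-07) = -129.223 dB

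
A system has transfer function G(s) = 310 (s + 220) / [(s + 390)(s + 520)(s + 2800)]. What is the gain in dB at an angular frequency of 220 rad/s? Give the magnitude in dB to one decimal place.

|j220 + 220| = √(220² + 220²) = 311.1
|j220 + 390| = √(220² + 390²) = 447.8
|j220 + 520| = √(220² + 520²) = 564.6
|j220 + 2800| = √(220² + 2800²) = 2809
|G(j220)| = 310 × 311.1 / (447.8 × 564.6 × 2809) = 0.00013583
20 log₁₀(0.00013583) = -77.34 dB

-77.3 dB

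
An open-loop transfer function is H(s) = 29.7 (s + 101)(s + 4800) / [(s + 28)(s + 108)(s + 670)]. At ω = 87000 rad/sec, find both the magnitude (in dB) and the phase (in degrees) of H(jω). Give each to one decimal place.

|j87000 + 101| = √(87000² + 101²) = 8.7e+04
|j87000 + 4800| = √(87000² + 4800²) = 8.713e+04
|j87000 + 28| = √(87000² + 28²) = 8.7e+04
|j87000 + 108| = √(87000² + 108²) = 8.7e+04
|j87000 + 670| = √(87000² + 670²) = 8.7e+04
|H(j87000)| = 29.7 × 8.7e+04 × 8.713e+04 / (8.7e+04 × 8.7e+04 × 8.7e+04) = 0.00034189
20 log₁₀(0.00034189) = -69.32 dB
∠(j87000 + 101) = arctan(87000/101) = 89.93°
∠(j87000 + 4800) = arctan(87000/4800) = 86.84°
∠(j87000 + 28) = arctan(87000/28) = 89.98°
∠(j87000 + 108) = arctan(87000/108) = 89.93°
∠(j87000 + 670) = arctan(87000/670) = 89.56°
∠H(j87000) = 89.93° + 86.84° − (89.98° + 89.93° + 89.56°) = -92.69°

|H| = -69.3 dB, ∠H = -92.7°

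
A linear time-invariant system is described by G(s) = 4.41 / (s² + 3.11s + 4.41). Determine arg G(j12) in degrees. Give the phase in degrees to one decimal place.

∠[(j12)² + 3.11(j12) + 4.41] = ∠[-139.59 + j37.32] = 165.03°
∠G(j12) = −165.03° = -165.03°

-165.0°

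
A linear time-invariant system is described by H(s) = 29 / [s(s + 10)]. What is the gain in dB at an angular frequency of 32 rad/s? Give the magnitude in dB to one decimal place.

|j32 + 10| = √(32² + 10²) = 33.53
|j32| = 32
|H(j32)| = 29 / (33.53 × 32) = 0.027031
20 log₁₀(0.027031) = -31.36 dB

-31.4 dB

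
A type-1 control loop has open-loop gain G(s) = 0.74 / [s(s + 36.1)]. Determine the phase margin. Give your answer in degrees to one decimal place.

Gain crossover: |G(jω)| = 1 at ω ≈ 0.0205 rad/s.
∠G(j0.0205) = −90° − arctan(0.0205/36.1) ≈ -90.03°
PM = 180° + (-90.03°) = 89.97°

90.0 deg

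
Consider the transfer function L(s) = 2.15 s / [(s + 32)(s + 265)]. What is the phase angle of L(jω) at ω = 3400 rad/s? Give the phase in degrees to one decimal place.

-85.0°

∠(j3400) = 90.00°
∠(j3400 + 32) = arctan(3400/32) = 89.46°
∠(j3400 + 265) = arctan(3400/265) = 85.54°
∠L(j3400) = 90.00° − (89.46° + 85.54°) = -85.00°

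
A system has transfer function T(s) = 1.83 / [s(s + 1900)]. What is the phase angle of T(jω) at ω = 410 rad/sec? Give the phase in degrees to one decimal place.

-102.2°

∠(j410 + 1900) = arctan(410/1900) = 12.18°
∠(j410) = 90.00°
∠T(j410) = − (12.18° + 90.00°) = -102.18°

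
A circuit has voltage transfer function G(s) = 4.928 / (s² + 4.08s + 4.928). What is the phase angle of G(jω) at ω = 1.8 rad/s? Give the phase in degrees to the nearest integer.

-77°

∠[(j1.8)² + 4.08(j1.8) + 4.928] = ∠[1.688 + j7.344] = 77.06°
∠G(j1.8) = −77.06° = -77.06°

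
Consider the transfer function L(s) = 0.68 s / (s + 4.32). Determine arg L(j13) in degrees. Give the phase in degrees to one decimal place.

∠(j13) = 90.00°
∠(j13 + 4.32) = arctan(13/4.32) = 71.62°
∠L(j13) = 90.00° − 71.62° = 18.38°

18.4°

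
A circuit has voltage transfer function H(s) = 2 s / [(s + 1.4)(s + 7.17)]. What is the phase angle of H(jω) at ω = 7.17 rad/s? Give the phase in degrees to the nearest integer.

∠(j7.17) = 90.00°
∠(j7.17 + 1.4) = arctan(7.17/1.4) = 78.95°
∠(j7.17 + 7.17) = arctan(7.17/7.17) = 45.00°
∠H(j7.17) = 90.00° − (78.95° + 45.00°) = -33.95°

-34°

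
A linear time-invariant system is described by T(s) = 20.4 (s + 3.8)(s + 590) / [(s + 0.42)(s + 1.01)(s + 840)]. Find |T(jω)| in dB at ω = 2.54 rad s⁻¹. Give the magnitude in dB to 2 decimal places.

|j2.54 + 3.8| = √(2.54² + 3.8²) = 4.571
|j2.54 + 590| = √(2.54² + 590²) = 590
|j2.54 + 0.42| = √(2.54² + 0.42²) = 2.574
|j2.54 + 1.01| = √(2.54² + 1.01²) = 2.733
|j2.54 + 840| = √(2.54² + 840²) = 840
|T(j2.54)| = 20.4 × 4.571 × 590 / (2.574 × 2.733 × 840) = 9.3066
20 log₁₀(9.3066) = 19.376 dB

19.38 dB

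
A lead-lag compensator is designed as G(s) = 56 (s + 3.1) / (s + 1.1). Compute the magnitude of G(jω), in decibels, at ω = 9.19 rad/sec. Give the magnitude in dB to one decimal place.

|j9.19 + 3.1| = √(9.19² + 3.1²) = 9.699
|j9.19 + 1.1| = √(9.19² + 1.1²) = 9.256
|G(j9.19)| = 56 × 9.699 / 9.256 = 58.681
20 log₁₀(58.681) = 35.37 dB

35.4 dB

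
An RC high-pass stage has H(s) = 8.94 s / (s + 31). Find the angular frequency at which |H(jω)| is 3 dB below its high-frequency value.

For a single-pole high-pass, the −3 dB point is at the pole: ω = 31 rad/s.

31 rad/s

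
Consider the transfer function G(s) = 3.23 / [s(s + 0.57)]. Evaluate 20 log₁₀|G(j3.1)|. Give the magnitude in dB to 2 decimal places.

-9.61 dB

|j3.1 + 0.57| = √(3.1² + 0.57²) = 3.152
|j3.1| = 3.1
|G(j3.1)| = 3.23 / (3.152 × 3.1) = 0.33057
20 log₁₀(0.33057) = -9.615 dB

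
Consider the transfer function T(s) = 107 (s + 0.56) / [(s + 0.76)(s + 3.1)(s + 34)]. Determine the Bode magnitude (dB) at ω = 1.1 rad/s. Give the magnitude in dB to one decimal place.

-1.1 dB

|j1.1 + 0.56| = √(1.1² + 0.56²) = 1.234
|j1.1 + 0.76| = √(1.1² + 0.76²) = 1.337
|j1.1 + 3.1| = √(1.1² + 3.1²) = 3.289
|j1.1 + 34| = √(1.1² + 34²) = 34.02
|T(j1.1)| = 107 × 1.234 / (1.337 × 3.289 × 34.02) = 0.8828
20 log₁₀(0.8828) = -1.08 dB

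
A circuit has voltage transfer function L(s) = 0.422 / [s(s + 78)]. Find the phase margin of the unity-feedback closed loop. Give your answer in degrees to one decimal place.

90.0°

Gain crossover: |L(jω)| = 1 at ω ≈ 0.00541 rad/s.
∠L(j0.00541) = −90° − arctan(0.00541/78) ≈ -90.00°
PM = 180° + (-90.00°) = 90.00°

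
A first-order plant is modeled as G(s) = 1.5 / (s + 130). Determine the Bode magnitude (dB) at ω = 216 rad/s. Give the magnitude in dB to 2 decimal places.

-44.51 dB

|j216 + 130| = √(216² + 130²) = 252.1
|G(j216)| = 1.5 / 252.1 = 0.0059499
20 log₁₀(0.0059499) = -44.510 dB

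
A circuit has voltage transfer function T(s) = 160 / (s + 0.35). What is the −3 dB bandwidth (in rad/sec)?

0.35 rad/sec

For a single-pole low-pass, the −3 dB point is at the pole: ω = 0.35 rad/sec.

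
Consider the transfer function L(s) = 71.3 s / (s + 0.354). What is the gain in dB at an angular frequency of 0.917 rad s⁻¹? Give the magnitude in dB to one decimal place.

36.5 dB

|j0.917| = 0.917
|j0.917 + 0.354| = √(0.917² + 0.354²) = 0.983
|L(j0.917)| = 71.3 × 0.917 / 0.983 = 66.516
20 log₁₀(66.516) = 36.46 dB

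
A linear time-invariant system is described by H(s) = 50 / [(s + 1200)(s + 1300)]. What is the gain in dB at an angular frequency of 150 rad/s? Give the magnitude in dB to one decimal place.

|j150 + 1200| = √(150² + 1200²) = 1209
|j150 + 1300| = √(150² + 1300²) = 1309
|H(j150)| = 50 / (1209 × 1309) = 3.1594e-05
20 log₁₀(3.1594e-05) = -90.01 dB

-90.0 dB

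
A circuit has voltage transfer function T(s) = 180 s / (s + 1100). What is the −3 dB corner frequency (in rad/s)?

For a single-pole high-pass, the −3 dB point is at the pole: ω = 1100 rad/s.

1100 rad/s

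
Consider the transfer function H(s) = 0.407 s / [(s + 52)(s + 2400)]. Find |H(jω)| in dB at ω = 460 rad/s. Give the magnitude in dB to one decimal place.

-75.6 dB

|j460| = 460
|j460 + 52| = √(460² + 52²) = 462.9
|j460 + 2400| = √(460² + 2400²) = 2444
|H(j460)| = 0.407 × 460 / (462.9 × 2444) = 0.0001655
20 log₁₀(0.0001655) = -75.62 dB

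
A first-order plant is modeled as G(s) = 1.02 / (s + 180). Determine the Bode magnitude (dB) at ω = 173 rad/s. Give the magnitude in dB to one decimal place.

|j173 + 180| = √(173² + 180²) = 249.7
|G(j173)| = 1.02 / 249.7 = 0.0040856
20 log₁₀(0.0040856) = -47.77 dB

-47.8 dB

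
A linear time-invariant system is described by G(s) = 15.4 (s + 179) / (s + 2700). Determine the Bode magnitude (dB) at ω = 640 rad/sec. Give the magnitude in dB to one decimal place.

11.3 dB

|j640 + 179| = √(640² + 179²) = 664.6
|j640 + 2700| = √(640² + 2700²) = 2775
|G(j640)| = 15.4 × 664.6 / 2775 = 3.6883
20 log₁₀(3.6883) = 11.34 dB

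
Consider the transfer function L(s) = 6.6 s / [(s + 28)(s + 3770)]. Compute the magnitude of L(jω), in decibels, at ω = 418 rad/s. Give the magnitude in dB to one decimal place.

-55.2 dB

|j418| = 418
|j418 + 28| = √(418² + 28²) = 418.9
|j418 + 3770| = √(418² + 3770²) = 3793
|L(j418)| = 6.6 × 418 / (418.9 × 3793) = 0.0017361
20 log₁₀(0.0017361) = -55.21 dB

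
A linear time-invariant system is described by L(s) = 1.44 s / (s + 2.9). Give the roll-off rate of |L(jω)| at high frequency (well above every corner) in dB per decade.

0 dB/decade

With 1 zero and 1 pole, the high-frequency asymptotic slope is 20 × (1 − 1) = 0 dB/decade.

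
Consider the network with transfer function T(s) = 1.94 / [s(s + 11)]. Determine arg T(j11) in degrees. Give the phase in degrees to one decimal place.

∠(j11 + 11) = arctan(11/11) = 45.00°
∠(j11) = 90.00°
∠T(j11) = − (45.00° + 90.00°) = -135.00°

-135.0°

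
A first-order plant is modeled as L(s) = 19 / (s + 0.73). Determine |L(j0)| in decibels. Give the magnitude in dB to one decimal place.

28.3 dB

L(0) = 19 / 0.73 = 26.027
20 log₁₀(26.027) = 28.31 dB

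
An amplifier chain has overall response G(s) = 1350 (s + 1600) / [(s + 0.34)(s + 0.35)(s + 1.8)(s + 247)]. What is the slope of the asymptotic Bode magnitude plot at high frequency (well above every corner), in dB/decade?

-60 dB/decade

With 1 zero and 4 poles, the high-frequency asymptotic slope is 20 × (1 − 4) = -60 dB/decade.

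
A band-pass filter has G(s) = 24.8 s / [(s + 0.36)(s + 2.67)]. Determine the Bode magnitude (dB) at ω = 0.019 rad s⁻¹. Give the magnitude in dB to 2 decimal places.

-6.20 dB

|j0.019| = 0.019
|j0.019 + 0.36| = √(0.019² + 0.36²) = 0.3605
|j0.019 + 2.67| = √(0.019² + 2.67²) = 2.67
|G(j0.019)| = 24.8 × 0.019 / (0.3605 × 2.67) = 0.48953
20 log₁₀(0.48953) = -6.204 dB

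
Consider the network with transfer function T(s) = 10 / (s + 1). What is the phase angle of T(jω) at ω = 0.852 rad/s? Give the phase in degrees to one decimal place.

-40.4°

∠(j0.852 + 1) = arctan(0.852/1) = 40.43°
∠T(j0.852) = −40.43° = -40.43°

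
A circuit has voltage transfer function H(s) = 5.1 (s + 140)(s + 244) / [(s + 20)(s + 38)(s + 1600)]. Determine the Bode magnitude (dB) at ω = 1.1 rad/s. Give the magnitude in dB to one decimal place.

-16.9 dB

|j1.1 + 140| = √(1.1² + 140²) = 140
|j1.1 + 244| = √(1.1² + 244²) = 244
|j1.1 + 20| = √(1.1² + 20²) = 20.03
|j1.1 + 38| = √(1.1² + 38²) = 38.02
|j1.1 + 1600| = √(1.1² + 1600²) = 1600
|H(j1.1)| = 5.1 × 140 × 244 / (20.03 × 38.02 × 1600) = 0.143
20 log₁₀(0.143) = -16.89 dB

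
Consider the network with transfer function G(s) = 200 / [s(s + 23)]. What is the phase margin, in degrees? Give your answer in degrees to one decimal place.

Gain crossover: |G(jω)| = 1 at ω ≈ 8.19 rad s⁻¹.
∠G(j8.19) = −90° − arctan(8.19/23) ≈ -109.60°
PM = 180° + (-109.60°) = 70.40°

70.4°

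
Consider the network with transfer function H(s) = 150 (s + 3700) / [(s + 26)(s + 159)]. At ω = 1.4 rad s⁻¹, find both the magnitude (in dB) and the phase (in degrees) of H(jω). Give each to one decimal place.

|H| = 42.5 dB, ∠H = -3.6 deg

|j1.4 + 3700| = √(1.4² + 3700²) = 3700
|j1.4 + 26| = √(1.4² + 26²) = 26.04
|j1.4 + 159| = √(1.4² + 159²) = 159
|H(j1.4)| = 150 × 3700 / (26.04 × 159) = 134.05
20 log₁₀(134.05) = 42.55 dB
∠(j1.4 + 3700) = arctan(1.4/3700) = 0.02°
∠(j1.4 + 26) = arctan(1.4/26) = 3.08°
∠(j1.4 + 159) = arctan(1.4/159) = 0.50°
∠H(j1.4) = 0.02° − (3.08° + 0.50°) = -3.56°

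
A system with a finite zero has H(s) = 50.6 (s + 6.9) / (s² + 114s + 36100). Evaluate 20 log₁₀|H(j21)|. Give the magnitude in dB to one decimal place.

-30.1 dB

|j21 + 6.9| = √(21² + 6.9²) = 22.1
|(j21)² + 114(j21) + 36100| = |35659 + j2394| = 3.574e+04
|H(j21)| = 50.6 × 22.1 / 3.574e+04 = 0.031296
20 log₁₀(0.031296) = -30.09 dB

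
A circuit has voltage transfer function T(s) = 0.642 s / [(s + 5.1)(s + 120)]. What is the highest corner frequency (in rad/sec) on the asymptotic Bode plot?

Break frequencies occur at each pole and zero magnitude: 5.1 rad/sec, 120 rad/sec.
The highest is 120 rad/sec.

120 rad/sec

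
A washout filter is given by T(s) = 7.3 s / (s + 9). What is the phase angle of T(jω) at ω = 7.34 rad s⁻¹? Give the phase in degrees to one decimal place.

50.8°

∠(j7.34) = 90.00°
∠(j7.34 + 9) = arctan(7.34/9) = 39.20°
∠T(j7.34) = 90.00° − 39.20° = 50.80°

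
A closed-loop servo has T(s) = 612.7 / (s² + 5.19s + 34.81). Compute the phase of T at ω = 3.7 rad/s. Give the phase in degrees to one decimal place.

∠[(j3.7)² + 5.19(j3.7) + 34.81] = ∠[21.12 + j19.203] = 42.28°
∠T(j3.7) = −42.28° = -42.28°

-42.3°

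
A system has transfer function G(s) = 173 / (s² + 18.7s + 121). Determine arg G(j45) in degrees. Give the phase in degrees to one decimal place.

∠[(j45)² + 18.7(j45) + 121] = ∠[-1904 + j841.5] = 156.16°
∠G(j45) = −156.16° = -156.16°

-156.2°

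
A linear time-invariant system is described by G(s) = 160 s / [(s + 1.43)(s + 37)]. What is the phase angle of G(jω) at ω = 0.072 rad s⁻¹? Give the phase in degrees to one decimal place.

87.0°

∠(j0.072) = 90.00°
∠(j0.072 + 1.43) = arctan(0.072/1.43) = 2.88°
∠(j0.072 + 37) = arctan(0.072/37) = 0.11°
∠G(j0.072) = 90.00° − (2.88° + 0.11°) = 87.01°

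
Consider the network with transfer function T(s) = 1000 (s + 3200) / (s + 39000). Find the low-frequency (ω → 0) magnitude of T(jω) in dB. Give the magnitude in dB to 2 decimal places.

T(0) = 1000 × 3200 / 39000 = 82.051
20 log₁₀(82.051) = 38.282 dB

38.28 dB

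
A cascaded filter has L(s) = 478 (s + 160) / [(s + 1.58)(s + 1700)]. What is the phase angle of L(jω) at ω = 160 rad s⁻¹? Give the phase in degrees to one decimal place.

∠(j160 + 160) = arctan(160/160) = 45.00°
∠(j160 + 1.58) = arctan(160/1.58) = 89.43°
∠(j160 + 1700) = arctan(160/1700) = 5.38°
∠L(j160) = 45.00° − (89.43° + 5.38°) = -49.81°

-49.8°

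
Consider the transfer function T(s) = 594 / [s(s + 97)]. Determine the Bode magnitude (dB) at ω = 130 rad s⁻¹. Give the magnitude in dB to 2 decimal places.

-31.00 dB

|j130 + 97| = √(130² + 97²) = 162.2
|j130| = 130
|T(j130)| = 594 / (162.2 × 130) = 0.02817
20 log₁₀(0.02817) = -31.004 dB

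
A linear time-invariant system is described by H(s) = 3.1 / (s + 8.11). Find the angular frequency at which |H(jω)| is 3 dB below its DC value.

For a single-pole low-pass, the −3 dB point is at the pole: ω = 8.11 rad/sec.

8.11 rad/sec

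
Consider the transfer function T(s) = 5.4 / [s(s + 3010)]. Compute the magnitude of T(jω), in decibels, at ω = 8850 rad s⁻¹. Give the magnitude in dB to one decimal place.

|j8850 + 3010| = √(8850² + 3010²) = 9348
|j8850| = 8850
|T(j8850)| = 5.4 / (9348 × 8850) = 6.5274e-08
20 log₁₀(6.5274e-08) = -143.71 dB

-143.7 dB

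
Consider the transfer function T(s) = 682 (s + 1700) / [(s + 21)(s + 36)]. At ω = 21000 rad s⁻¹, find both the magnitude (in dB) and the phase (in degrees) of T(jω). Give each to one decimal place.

|T| = -29.7 dB, ∠T = -94.5°

|j21000 + 1700| = √(21000² + 1700²) = 2.107e+04
|j21000 + 21| = √(21000² + 21²) = 2.1e+04
|j21000 + 36| = √(21000² + 36²) = 2.1e+04
|T(j21000)| = 682 × 2.107e+04 / (2.1e+04 × 2.1e+04) = 0.032582
20 log₁₀(0.032582) = -29.74 dB
∠(j21000 + 1700) = arctan(21000/1700) = 85.37°
∠(j21000 + 21) = arctan(21000/21) = 89.94°
∠(j21000 + 36) = arctan(21000/36) = 89.90°
∠T(j21000) = 85.37° − (89.94° + 89.90°) = -94.47°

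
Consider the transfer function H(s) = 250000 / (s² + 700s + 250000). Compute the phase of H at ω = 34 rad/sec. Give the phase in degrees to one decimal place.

-5.5°

∠[(j34)² + 700(j34) + 250000] = ∠[2.4884e+05 + j23800] = 5.46°
∠H(j34) = −5.46° = -5.46°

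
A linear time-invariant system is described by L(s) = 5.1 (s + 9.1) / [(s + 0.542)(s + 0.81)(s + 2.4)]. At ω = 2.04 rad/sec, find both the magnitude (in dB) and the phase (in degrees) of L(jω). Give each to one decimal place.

|L| = 10.3 dB, ∠L = -171.2 deg

|j2.04 + 9.1| = √(2.04² + 9.1²) = 9.326
|j2.04 + 0.542| = √(2.04² + 0.542²) = 2.111
|j2.04 + 0.81| = √(2.04² + 0.81²) = 2.195
|j2.04 + 2.4| = √(2.04² + 2.4²) = 3.15
|L(j2.04)| = 5.1 × 9.326 / (2.111 × 2.195 × 3.15) = 3.2592
20 log₁₀(3.2592) = 10.26 dB
∠(j2.04 + 9.1) = arctan(2.04/9.1) = 12.64°
∠(j2.04 + 0.542) = arctan(2.04/0.542) = 75.12°
∠(j2.04 + 0.81) = arctan(2.04/0.81) = 68.34°
∠(j2.04 + 2.4) = arctan(2.04/2.4) = 40.36°
∠L(j2.04) = 12.64° − (75.12° + 68.34° + 40.36°) = -171.19°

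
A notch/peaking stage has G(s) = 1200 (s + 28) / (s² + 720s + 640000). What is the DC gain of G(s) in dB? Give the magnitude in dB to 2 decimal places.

-25.60 dB

G(0) = 1200 × 28 / 640000 = 0.0525
20 log₁₀(0.0525) = -25.597 dB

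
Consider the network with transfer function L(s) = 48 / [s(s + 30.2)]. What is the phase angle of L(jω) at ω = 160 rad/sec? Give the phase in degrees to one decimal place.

-169.3°

∠(j160 + 30.2) = arctan(160/30.2) = 79.31°
∠(j160) = 90.00°
∠L(j160) = − (79.31° + 90.00°) = -169.31°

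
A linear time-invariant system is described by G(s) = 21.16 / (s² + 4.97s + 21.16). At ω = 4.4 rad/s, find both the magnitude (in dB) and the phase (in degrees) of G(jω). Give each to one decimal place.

|G| = -0.3 dB, ∠G = -85.3°

|(j4.4)² + 4.97(j4.4) + 21.16| = |1.8 + j21.868| = 21.94
|G(j4.4)| = 21.16 / 21.94 = 0.96436
20 log₁₀(0.96436) = -0.32 dB
∠[(j4.4)² + 4.97(j4.4) + 21.16] = ∠[1.8 + j21.868] = 85.29°
∠G(j4.4) = −85.29° = -85.29°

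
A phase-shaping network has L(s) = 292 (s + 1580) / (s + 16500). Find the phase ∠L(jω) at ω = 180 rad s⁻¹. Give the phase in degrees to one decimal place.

∠(j180 + 1580) = arctan(180/1580) = 6.50°
∠(j180 + 16500) = arctan(180/16500) = 0.63°
∠L(j180) = 6.50° − 0.63° = 5.87°

5.9 deg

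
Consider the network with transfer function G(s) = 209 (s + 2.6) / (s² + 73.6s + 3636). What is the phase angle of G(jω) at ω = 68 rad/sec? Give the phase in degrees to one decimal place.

-13.4 deg

∠(j68 + 2.6) = arctan(68/2.6) = 87.81°
∠[(j68)² + 73.6(j68) + 3636] = ∠[-988 + j5004.8] = 101.17°
∠G(j68) = 87.81° − 101.17° = -13.36°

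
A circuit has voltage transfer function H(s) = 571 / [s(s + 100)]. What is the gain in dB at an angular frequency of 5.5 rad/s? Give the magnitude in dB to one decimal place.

0.3 dB

|j5.5 + 100| = √(5.5² + 100²) = 100.2
|j5.5| = 5.5
|H(j5.5)| = 571 / (100.2 × 5.5) = 1.0366
20 log₁₀(1.0366) = 0.31 dB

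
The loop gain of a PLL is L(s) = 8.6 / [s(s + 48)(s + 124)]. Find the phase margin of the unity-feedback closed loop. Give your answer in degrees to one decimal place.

Gain crossover: |L(jω)| = 1 at ω ≈ 0.00144 rad/s.
∠L(j0.00144) = −90° − arctan(0.00144/48) − arctan(0.00144/124) ≈ -90.00°
PM = 180° + (-90.00°) = 90.00°

90.0°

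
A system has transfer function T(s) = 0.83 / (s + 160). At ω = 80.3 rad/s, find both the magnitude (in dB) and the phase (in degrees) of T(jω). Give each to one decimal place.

|T| = -46.7 dB, ∠T = -26.7°

|j80.3 + 160| = √(80.3² + 160²) = 179
|T(j80.3)| = 0.83 / 179 = 0.0046364
20 log₁₀(0.0046364) = -46.68 dB
∠(j80.3 + 160) = arctan(80.3/160) = 26.65°
∠T(j80.3) = −26.65° = -26.65°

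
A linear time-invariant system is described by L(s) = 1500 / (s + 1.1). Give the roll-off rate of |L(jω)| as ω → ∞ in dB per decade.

-20 dB/decade

With 0 zeros and 1 pole, the high-frequency asymptotic slope is 20 × (0 − 1) = -20 dB/decade.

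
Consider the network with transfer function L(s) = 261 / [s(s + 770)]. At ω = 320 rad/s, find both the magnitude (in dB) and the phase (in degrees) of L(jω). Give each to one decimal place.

|L| = -60.2 dB, ∠L = -112.6°

|j320 + 770| = √(320² + 770²) = 833.8
|j320| = 320
|L(j320)| = 261 / (833.8 × 320) = 0.00097815
20 log₁₀(0.00097815) = -60.19 dB
∠(j320 + 770) = arctan(320/770) = 22.57°
∠(j320) = 90.00°
∠L(j320) = − (22.57° + 90.00°) = -112.57°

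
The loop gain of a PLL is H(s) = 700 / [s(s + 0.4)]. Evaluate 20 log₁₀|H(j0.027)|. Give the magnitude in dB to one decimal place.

|j0.027 + 0.4| = √(0.027² + 0.4²) = 0.4009
|j0.027| = 0.027
|H(j0.027)| = 700 / (0.4009 × 0.027) = 64668
20 log₁₀(64668) = 96.21 dB

96.2 dB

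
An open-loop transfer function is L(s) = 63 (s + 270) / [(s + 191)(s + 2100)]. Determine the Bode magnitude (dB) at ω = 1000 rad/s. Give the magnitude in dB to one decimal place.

-31.2 dB

|j1000 + 270| = √(1000² + 270²) = 1036
|j1000 + 191| = √(1000² + 191²) = 1018
|j1000 + 2100| = √(1000² + 2100²) = 2326
|L(j1000)| = 63 × 1036 / (1018 × 2326) = 0.027558
20 log₁₀(0.027558) = -31.20 dB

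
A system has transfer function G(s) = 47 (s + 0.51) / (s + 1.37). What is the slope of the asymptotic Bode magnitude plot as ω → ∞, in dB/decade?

With 1 zero and 1 pole, the high-frequency asymptotic slope is 20 × (1 − 1) = 0 dB/decade.

0 dB/decade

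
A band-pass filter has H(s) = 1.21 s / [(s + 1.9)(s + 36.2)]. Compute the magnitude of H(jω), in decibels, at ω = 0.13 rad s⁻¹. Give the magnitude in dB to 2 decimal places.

-52.84 dB

|j0.13| = 0.13
|j0.13 + 1.9| = √(0.13² + 1.9²) = 1.904
|j0.13 + 36.2| = √(0.13² + 36.2²) = 36.2
|H(j0.13)| = 1.21 × 0.13 / (1.904 × 36.2) = 0.0022817
20 log₁₀(0.0022817) = -52.835 dB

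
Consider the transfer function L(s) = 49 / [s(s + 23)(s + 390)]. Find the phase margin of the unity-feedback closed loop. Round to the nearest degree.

90°

Gain crossover: |L(jω)| = 1 at ω ≈ 0.00546 rad/s.
∠L(j0.00546) = −90° − arctan(0.00546/23) − arctan(0.00546/390) ≈ -90.01°
PM = 180° + (-90.01°) = 89.99°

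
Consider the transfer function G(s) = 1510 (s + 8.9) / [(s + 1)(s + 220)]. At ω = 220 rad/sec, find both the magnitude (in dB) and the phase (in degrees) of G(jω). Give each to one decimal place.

|G| = 13.7 dB, ∠G = -47.1 deg

|j220 + 8.9| = √(220² + 8.9²) = 220.2
|j220 + 1| = √(220² + 1²) = 220
|j220 + 220| = √(220² + 220²) = 311.1
|G(j220)| = 1510 × 220.2 / (220 × 311.1) = 4.8572
20 log₁₀(4.8572) = 13.73 dB
∠(j220 + 8.9) = arctan(220/8.9) = 87.68°
∠(j220 + 1) = arctan(220/1) = 89.74°
∠(j220 + 220) = arctan(220/220) = 45.00°
∠G(j220) = 87.68° − (89.74° + 45.00°) = -47.06°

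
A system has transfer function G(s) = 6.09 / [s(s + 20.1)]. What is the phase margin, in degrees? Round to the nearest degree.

Gain crossover: |G(jω)| = 1 at ω ≈ 0.303 rad/s.
∠G(j0.303) = −90° − arctan(0.303/20.1) ≈ -90.86°
PM = 180° + (-90.86°) = 89.14°

89°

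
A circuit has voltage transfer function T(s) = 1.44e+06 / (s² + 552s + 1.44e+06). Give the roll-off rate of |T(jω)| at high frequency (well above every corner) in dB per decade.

With 0 zeros and 2 poles, the high-frequency asymptotic slope is 20 × (0 − 2) = -40 dB/decade.

-40 dB/decade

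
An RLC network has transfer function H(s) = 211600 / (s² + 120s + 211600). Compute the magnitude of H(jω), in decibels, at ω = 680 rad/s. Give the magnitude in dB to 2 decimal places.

-1.91 dB

|(j680)² + 120(j680) + 211600| = |-2.508e+05 + j81600| = 2.637e+05
|H(j680)| = 211600 / 2.637e+05 = 0.8023
20 log₁₀(0.8023) = -1.913 dB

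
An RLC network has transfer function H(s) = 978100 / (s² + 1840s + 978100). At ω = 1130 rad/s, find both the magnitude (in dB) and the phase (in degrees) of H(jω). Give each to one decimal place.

|H| = -6.6 dB, ∠H = -98.2°

|(j1130)² + 1840(j1130) + 978100| = |-2.988e+05 + j2.0792e+06| = 2.101e+06
|H(j1130)| = 978100 / 2.101e+06 = 0.46564
20 log₁₀(0.46564) = -6.64 dB
∠[(j1130)² + 1840(j1130) + 978100] = ∠[-2.988e+05 + j2.0792e+06] = 98.18°
∠H(j1130) = −98.18° = -98.18°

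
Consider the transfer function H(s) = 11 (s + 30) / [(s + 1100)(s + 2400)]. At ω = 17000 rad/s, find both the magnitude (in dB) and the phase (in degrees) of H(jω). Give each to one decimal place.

|H| = -63.9 dB, ∠H = -78.4°

|j17000 + 30| = √(17000² + 30²) = 1.7e+04
|j17000 + 1100| = √(17000² + 1100²) = 1.704e+04
|j17000 + 2400| = √(17000² + 2400²) = 1.717e+04
|H(j17000)| = 11 × 1.7e+04 / (1.704e+04 × 1.717e+04) = 0.00063937
20 log₁₀(0.00063937) = -63.88 dB
∠(j17000 + 30) = arctan(17000/30) = 89.90°
∠(j17000 + 1100) = arctan(17000/1100) = 86.30°
∠(j17000 + 2400) = arctan(17000/2400) = 81.96°
∠H(j17000) = 89.90° − (86.30° + 81.96°) = -78.36°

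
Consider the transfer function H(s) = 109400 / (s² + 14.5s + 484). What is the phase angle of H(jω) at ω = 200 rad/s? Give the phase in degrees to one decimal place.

-175.8°

∠[(j200)² + 14.5(j200) + 484] = ∠[-39516 + j2900] = 175.80°
∠H(j200) = −175.80° = -175.80°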